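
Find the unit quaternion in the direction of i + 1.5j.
0.5547i + 0.8321j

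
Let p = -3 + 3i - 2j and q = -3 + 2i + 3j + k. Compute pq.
9 - 17i - 6j + 10k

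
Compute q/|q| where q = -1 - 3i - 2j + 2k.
-0.2357 - 0.7071i - 0.4714j + 0.4714k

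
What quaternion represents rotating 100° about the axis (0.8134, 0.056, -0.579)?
0.6428 + 0.6231i + 0.0429j - 0.4435k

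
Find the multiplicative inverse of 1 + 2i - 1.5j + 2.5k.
0.0741 - 0.1481i + 0.1111j - 0.1852k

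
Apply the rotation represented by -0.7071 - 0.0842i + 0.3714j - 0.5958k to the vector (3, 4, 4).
(-5.278, 1.197, 3.423)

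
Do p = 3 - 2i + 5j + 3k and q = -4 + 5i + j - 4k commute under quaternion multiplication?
No: pq = 5 - 10j - 51k ≠ 5 + 46i - 24j + 3k = qp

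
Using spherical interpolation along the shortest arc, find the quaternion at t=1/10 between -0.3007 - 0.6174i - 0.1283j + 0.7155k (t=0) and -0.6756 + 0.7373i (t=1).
-0.1962 - 0.6909i - 0.1228j + 0.6849k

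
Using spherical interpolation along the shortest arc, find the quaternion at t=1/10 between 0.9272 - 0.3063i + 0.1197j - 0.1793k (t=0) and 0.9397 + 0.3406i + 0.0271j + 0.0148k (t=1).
0.9497 - 0.2431i + 0.1124j - 0.1623k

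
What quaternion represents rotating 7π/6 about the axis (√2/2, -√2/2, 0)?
-0.2588 + 0.683i - 0.683j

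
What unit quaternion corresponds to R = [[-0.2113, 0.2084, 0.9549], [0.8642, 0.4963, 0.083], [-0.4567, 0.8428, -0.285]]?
0.5 + 0.3799i + 0.7058j + 0.3279k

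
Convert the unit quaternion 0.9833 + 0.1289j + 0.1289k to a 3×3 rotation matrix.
[[0.9335, -0.2535, 0.2535], [0.2535, 0.9668, 0.0332], [-0.2535, 0.0332, 0.9668]]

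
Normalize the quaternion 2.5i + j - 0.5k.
0.9129i + 0.3651j - 0.1826k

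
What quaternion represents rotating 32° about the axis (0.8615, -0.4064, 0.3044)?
0.9613 + 0.2375i - 0.112j + 0.0839k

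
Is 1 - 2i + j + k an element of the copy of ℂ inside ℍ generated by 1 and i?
No. The quaternion 1 - 2i + j + k has j-coefficient y = 1 and k-coefficient z = 1, not both zero, so it does not lie in the complex subalgebra spanned by 1 and i.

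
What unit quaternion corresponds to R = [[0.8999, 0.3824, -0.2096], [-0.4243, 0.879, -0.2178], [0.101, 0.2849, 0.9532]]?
0.9659 + 0.1301i - 0.0804j - 0.2088k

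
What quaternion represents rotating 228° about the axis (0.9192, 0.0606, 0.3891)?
-0.4067 + 0.8397i + 0.0554j + 0.3555k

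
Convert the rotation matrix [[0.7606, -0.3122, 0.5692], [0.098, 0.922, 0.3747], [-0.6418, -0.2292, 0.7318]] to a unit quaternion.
0.9239 - 0.1634i + 0.3277j + 0.111k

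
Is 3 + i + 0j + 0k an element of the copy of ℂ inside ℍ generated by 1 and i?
Yes. The quaternion 3 + i has j- and k-coefficients y = z = 0, so it lies in the complex subalgebra spanned by 1 and i.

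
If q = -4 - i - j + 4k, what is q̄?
-4 + i + j - 4k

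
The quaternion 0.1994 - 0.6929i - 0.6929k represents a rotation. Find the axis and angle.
axis = (-√2/2, 0, -√2/2), θ = 157°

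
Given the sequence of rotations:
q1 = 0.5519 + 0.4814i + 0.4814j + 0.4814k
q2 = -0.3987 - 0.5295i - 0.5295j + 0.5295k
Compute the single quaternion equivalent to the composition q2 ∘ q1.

q2 · q1 = 0.0349 - 0.994i + 0.0256j + 0.1003k
0.0349 - 0.994i + 0.0256j + 0.1003k


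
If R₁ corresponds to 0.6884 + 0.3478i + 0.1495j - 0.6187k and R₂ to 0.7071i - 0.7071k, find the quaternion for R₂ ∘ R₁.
-0.6834 + 0.5925i + 0.1916j - 0.3811k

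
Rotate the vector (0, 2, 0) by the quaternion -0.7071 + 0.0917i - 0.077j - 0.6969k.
(-1.999, 0.024, -0.045)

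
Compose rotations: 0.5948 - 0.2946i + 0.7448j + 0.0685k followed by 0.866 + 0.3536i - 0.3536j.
0.8826 - 0.069i + 0.4105j + 0.2185k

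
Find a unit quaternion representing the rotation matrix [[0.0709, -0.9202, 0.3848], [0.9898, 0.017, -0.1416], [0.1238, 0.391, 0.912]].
0.7071 + 0.1883i + 0.0923j + 0.6753k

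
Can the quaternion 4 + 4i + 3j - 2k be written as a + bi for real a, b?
No. The quaternion 4 + 4i + 3j - 2k has j-coefficient y = 3 and k-coefficient z = -2, not both zero, so it does not lie in the complex subalgebra spanned by 1 and i.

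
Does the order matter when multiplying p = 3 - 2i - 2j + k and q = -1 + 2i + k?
Yes: pq = 6i + 6j + 6k ≠ 10i - 2j - 2k = qp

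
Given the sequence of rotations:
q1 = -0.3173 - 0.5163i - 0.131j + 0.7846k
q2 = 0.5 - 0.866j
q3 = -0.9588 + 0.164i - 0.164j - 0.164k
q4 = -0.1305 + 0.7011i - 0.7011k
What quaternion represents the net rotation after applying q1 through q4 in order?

q2 · q1 = -0.2721 - 0.9376i + 0.2093j - 0.0548k
q3 · q2 · q1 = 0.44 + 0.8977i + 0.0067j - 0.0223k
q4 · q3 · q2 · q1 = -0.7024 + 0.196i - 0.6146j - 0.3009k
-0.7024 + 0.196i - 0.6146j - 0.3009k


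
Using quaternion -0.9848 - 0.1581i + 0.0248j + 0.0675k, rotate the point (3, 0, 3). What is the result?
(2.758, -1.347, 2.929)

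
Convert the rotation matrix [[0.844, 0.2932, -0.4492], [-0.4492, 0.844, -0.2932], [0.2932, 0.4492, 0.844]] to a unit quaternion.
0.9397 + 0.1975i - 0.1975j - 0.1975k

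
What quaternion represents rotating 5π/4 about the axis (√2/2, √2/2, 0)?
-0.3827 + 0.6533i + 0.6533j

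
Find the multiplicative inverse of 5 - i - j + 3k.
0.1389 + 0.0278i + 0.0278j - 0.0833k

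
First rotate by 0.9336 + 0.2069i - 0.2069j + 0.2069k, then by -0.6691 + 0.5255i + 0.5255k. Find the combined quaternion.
-0.8421 + 0.4609i + 0.1384j + 0.2434k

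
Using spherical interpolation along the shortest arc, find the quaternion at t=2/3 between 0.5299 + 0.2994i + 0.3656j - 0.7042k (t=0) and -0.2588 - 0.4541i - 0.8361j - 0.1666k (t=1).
0.4065 + 0.4604i + 0.7733j - 0.1575k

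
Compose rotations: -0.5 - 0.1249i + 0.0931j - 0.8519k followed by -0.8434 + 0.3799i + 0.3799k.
0.7928 - 0.12i + 0.1977j + 0.5639k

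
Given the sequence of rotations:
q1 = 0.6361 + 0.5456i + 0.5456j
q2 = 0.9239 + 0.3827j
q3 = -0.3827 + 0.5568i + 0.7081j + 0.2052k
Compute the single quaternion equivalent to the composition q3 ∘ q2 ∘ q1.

q2 · q1 = 0.3789 + 0.5041i + 0.7475j - 0.2088k
q3 · q2 · q1 = -0.9121 - 0.2832i + 0.2019j + 0.2169k
-0.9121 - 0.2832i + 0.2019j + 0.2169k


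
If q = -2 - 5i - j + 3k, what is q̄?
-2 + 5i + j - 3k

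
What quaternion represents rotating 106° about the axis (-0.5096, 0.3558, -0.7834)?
0.6018 - 0.407i + 0.2842j - 0.6257k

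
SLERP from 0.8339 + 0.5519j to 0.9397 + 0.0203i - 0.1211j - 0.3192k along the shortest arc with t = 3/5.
0.9651 + 0.013i + 0.1629j - 0.2044k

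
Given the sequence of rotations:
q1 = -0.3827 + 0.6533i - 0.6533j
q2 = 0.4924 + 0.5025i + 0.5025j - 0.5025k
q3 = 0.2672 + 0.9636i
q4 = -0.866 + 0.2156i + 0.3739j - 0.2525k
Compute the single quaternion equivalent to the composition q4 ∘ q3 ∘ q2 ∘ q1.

q2 · q1 = -0.1884 - 0.1989i - 0.8423j - 0.4643k
q3 · q2 · q1 = 0.1413 - 0.2347i + 0.2223j - 0.9357k
q4 · q3 · q2 · q1 = -0.3911 - 0.06i + 0.1213j + 0.9103k
-0.3911 - 0.06i + 0.1213j + 0.9103k


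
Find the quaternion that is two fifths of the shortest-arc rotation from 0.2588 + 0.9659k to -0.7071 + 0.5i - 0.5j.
0.5734 - 0.2679i + 0.2679j + 0.7264k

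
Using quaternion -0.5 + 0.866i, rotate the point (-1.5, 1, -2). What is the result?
(-1.5, -2.232, 0.134)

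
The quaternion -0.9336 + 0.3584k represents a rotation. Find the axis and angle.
axis = (0, 0, 1), θ = 318°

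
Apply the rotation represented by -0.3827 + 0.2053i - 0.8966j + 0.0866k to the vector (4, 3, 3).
(-1.231, 0.97, -5.616)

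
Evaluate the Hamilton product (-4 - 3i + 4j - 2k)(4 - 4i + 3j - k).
-42 + 6i + 9j + 3k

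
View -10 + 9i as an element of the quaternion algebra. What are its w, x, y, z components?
-10 + 9i + 0j + 0k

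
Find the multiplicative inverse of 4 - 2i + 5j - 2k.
0.0816 + 0.0408i - 0.102j + 0.0408k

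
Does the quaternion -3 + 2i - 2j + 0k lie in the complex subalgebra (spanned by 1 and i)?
No. The quaternion -3 + 2i - 2j has j-coefficient y = -2 and k-coefficient z = 0, not both zero, so it does not lie in the complex subalgebra spanned by 1 and i.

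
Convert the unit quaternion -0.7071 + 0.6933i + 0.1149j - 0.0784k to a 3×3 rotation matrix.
[[0.9613, 0.0484, -0.2712], [0.2702, 0.0264, 0.9624], [0.0538, -0.9985, 0.0123]]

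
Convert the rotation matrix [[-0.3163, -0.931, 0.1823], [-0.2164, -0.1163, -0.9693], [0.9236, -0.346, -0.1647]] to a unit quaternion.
-0.3173 - 0.4911i + 0.5841j - 0.563k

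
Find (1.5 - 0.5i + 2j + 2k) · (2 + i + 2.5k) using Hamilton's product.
-1.5 + 5.5i + 7.25j + 5.75k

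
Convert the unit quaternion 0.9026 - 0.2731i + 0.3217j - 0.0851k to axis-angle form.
axis = (-0.6344, 0.7473, -0.1977), θ = 51°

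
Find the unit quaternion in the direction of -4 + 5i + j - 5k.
-0.4887 + 0.6108i + 0.1222j - 0.6108k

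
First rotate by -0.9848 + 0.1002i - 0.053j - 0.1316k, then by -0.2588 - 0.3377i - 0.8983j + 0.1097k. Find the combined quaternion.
0.2555 + 0.4307i + 0.8649j + 0.0339k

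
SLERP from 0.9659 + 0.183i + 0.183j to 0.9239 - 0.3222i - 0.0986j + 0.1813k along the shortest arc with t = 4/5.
0.9621 - 0.2249i - 0.0418j + 0.1485k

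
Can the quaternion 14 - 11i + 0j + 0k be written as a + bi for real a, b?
Yes. The quaternion 14 - 11i has j- and k-coefficients y = z = 0, so it lies in the complex subalgebra spanned by 1 and i.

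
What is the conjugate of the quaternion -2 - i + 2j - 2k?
-2 + i - 2j + 2k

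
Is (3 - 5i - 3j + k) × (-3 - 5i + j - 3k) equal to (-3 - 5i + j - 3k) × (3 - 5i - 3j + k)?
No: pq = -28 + 8i - 8j - 32k ≠ -28 - 8i + 32j + 8k = qp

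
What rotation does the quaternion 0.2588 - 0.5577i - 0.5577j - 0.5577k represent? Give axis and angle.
axis = (-√3/3, -√3/3, -√3/3), θ = 5π/6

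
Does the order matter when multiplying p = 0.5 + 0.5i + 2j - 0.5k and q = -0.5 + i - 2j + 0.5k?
Yes: pq = 3.5 + 0.25i - 2.75j - 2.5k ≠ 3.5 + 0.25i - 1.25j + 3.5k = qp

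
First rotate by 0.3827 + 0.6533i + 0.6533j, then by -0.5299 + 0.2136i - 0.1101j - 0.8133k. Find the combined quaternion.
-0.2704 + 0.2669i - 0.9196j - 0.0998k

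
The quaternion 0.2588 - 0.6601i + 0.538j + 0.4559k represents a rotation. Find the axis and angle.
axis = (-0.6834, 0.557, 0.472), θ = 5π/6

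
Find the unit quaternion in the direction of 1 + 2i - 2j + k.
0.3162 + 0.6325i - 0.6325j + 0.3162k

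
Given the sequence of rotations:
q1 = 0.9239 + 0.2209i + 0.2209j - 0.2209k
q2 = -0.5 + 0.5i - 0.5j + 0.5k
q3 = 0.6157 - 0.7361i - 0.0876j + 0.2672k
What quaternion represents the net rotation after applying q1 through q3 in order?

q2 · q1 = -0.3515 + 0.3515i - 0.3515j + 0.7933k
q3 · q2 · q1 = -0.2004 + 0.4996i + 0.4922j + 0.684k
-0.2004 + 0.4996i + 0.4922j + 0.684k


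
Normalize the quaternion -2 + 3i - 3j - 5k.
-0.2917 + 0.4376i - 0.4376j - 0.7293k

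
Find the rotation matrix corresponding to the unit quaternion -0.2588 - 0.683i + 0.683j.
[[0.067, -0.933, -0.3535], [-0.933, 0.067, -0.3535], [0.3535, 0.3535, -0.866]]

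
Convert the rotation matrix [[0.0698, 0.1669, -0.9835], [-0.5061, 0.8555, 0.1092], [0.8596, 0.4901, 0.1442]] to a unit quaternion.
0.7193 + 0.1324i - 0.6406j - 0.2339k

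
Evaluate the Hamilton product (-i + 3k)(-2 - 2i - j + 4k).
-14 + 5i - 2j - 5k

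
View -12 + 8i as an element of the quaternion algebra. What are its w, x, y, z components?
-12 + 8i + 0j + 0k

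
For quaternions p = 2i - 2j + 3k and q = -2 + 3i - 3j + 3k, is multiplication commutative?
No: pq = -21 - i + 7j - 6k ≠ -21 - 7i + j - 6k = qp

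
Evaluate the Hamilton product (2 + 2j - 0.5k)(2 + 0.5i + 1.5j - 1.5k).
0.25 - 1.25i + 6.75j - 5k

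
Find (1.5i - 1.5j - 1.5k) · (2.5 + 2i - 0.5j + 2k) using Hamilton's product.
-0.75 - 9.75j - 1.5k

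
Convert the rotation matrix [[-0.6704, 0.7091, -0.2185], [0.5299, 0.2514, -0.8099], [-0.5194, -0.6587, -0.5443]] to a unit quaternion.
0.0958 + 0.3945i + 0.7852j - 0.4676k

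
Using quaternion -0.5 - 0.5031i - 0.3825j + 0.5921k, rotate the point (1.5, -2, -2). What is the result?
(-1.518, 2.016, -1.97)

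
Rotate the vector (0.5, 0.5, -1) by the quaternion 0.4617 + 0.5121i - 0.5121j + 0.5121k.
(-0.575, 0.947, 0.522)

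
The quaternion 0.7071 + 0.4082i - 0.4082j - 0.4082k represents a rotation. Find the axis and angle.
axis = (√3/3, -√3/3, -√3/3), θ = π/2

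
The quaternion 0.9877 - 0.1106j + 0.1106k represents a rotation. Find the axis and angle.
axis = (0, -√2/2, √2/2), θ = 18°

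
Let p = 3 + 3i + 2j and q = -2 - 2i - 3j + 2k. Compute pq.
6 - 8i - 19j + k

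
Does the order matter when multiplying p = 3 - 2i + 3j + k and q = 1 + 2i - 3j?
Yes: pq = 16 + 7i - 4j + k ≠ 16 + i - 8j + k = qp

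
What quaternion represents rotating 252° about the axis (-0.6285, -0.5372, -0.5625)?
-0.5878 - 0.5085i - 0.4346j - 0.4551k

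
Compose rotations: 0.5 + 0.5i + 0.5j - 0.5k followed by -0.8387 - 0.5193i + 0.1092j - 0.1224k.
-0.2755 - 0.6724i - 0.6856j + 0.0439k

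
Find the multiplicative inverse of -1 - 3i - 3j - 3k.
-0.0357 + 0.1071i + 0.1071j + 0.1071k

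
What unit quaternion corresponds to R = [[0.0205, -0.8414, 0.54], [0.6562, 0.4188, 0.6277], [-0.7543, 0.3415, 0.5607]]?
0.7071 - 0.1012i + 0.4576j + 0.5295k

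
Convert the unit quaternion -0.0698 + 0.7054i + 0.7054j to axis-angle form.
axis = (√2/2, √2/2, 0), θ = 188°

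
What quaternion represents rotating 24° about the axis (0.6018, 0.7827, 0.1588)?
0.9781 + 0.1251i + 0.1627j + 0.033k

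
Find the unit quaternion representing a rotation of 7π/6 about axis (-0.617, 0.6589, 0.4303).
-0.2588 - 0.596i + 0.6364j + 0.4156k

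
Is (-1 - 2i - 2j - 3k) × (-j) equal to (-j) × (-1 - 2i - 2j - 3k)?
No: pq = -2 - 3i + j + 2k ≠ -2 + 3i + j - 2k = qp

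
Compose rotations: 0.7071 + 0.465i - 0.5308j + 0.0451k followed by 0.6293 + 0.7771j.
0.8575 + 0.3277i + 0.2155j - 0.333k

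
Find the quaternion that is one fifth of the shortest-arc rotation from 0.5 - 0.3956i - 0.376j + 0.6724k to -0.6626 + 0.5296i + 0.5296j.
0.5585 - 0.4431i - 0.4269j + 0.5563k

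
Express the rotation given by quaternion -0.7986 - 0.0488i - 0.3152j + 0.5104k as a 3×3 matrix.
[[0.2803, 0.846, 0.4536], [-0.7844, 0.4742, -0.3997], [-0.5533, -0.2438, 0.7965]]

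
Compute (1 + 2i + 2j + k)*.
1 - 2i - 2j - k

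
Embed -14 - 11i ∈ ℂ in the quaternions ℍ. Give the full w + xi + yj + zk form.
-14 - 11i + 0j + 0k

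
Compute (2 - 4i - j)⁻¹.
0.0952 + 0.1905i + 0.0476j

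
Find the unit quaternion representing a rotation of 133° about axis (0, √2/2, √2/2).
0.3987 + 0.6485j + 0.6485k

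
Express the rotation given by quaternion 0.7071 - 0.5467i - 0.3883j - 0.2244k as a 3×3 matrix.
[[0.5977, 0.7419, -0.3038], [0.1072, 0.3015, 0.9474], [0.7945, -0.5989, 0.1007]]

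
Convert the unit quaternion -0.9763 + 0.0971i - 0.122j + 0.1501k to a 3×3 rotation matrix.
[[0.9252, 0.2694, 0.2674], [-0.3168, 0.9361, 0.153], [-0.2091, -0.2262, 0.9514]]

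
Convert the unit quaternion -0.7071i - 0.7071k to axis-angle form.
axis = (-√2/2, 0, -√2/2), θ = π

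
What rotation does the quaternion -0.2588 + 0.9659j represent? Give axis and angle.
axis = (0, 1, 0), θ = 7π/6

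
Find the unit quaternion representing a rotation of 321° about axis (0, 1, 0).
-0.9426 + 0.3338j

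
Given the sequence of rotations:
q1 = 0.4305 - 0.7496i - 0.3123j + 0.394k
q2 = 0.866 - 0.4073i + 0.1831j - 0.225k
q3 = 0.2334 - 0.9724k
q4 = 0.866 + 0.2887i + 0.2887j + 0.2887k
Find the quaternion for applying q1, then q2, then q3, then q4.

q2 · q1 = 0.2133 - 0.8226i + 0.1375j + 0.5088k
q3 · q2 · q1 = 0.5445 - 0.0583i + 0.832j - 0.0887k
q4 · q3 · q2 · q1 = 0.2738 - 0.1591i + 0.8865j + 0.3374k
0.2738 - 0.1591i + 0.8865j + 0.3374k


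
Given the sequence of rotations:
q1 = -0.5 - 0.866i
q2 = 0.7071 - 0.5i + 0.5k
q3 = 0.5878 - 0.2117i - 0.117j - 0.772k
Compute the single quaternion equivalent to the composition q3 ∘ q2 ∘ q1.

q2 · q1 = -0.7865 - 0.3623i - 0.433j - 0.25k
q3 · q2 · q1 = -0.7827 - 0.3515i + 0.0643j + 0.5095k
-0.7827 - 0.3515i + 0.0643j + 0.5095k


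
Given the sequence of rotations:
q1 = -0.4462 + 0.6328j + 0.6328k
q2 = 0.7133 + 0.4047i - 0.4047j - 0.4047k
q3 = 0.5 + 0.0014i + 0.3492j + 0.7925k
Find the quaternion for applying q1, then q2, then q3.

q2 · q1 = 0.1939 - 0.1806i + 0.3759j + 0.888k
q3 · q2 · q1 = -0.7378 - 0.0778i + 0.1113j + 0.6613k
-0.7378 - 0.0778i + 0.1113j + 0.6613k


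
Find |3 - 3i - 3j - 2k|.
√31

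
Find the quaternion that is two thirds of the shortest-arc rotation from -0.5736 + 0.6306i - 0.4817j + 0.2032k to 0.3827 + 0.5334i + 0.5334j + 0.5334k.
-0.6091 - 0.1468i - 0.693j - 0.3566k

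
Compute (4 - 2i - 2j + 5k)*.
4 + 2i + 2j - 5k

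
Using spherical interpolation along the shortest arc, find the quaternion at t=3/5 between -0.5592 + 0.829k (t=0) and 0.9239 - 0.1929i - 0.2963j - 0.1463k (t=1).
-0.8539 + 0.1261i + 0.1936j + 0.4664k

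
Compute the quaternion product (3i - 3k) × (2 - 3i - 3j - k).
6 - 3i + 12j - 15k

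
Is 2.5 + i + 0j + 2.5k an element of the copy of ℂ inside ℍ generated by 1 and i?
No. The quaternion 2.5 + i + 2.5k has j-coefficient y = 0 and k-coefficient z = 2.5, not both zero, so it does not lie in the complex subalgebra spanned by 1 and i.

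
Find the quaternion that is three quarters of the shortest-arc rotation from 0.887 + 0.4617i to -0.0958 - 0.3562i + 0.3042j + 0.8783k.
0.3792 + 0.4617i - 0.2625j - 0.7578k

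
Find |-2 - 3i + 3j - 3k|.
√31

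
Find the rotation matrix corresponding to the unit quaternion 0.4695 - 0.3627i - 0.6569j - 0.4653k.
[[-0.296, 0.9134, -0.2793], [0.0396, 0.3039, 0.9519], [0.9544, 0.2707, -0.1261]]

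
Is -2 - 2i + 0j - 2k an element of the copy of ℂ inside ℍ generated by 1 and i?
No. The quaternion -2 - 2i - 2k has j-coefficient y = 0 and k-coefficient z = -2, not both zero, so it does not lie in the complex subalgebra spanned by 1 and i.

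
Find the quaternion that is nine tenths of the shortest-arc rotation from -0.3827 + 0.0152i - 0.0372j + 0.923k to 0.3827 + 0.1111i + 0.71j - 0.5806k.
-0.394 - 0.1004i - 0.6562j + 0.6357k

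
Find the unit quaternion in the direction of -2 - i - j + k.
-0.7559 - 0.378i - 0.378j + 0.378k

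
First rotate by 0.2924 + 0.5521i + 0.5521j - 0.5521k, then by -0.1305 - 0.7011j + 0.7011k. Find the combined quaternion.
0.736 - 0.072i + 0.11j + 0.6641k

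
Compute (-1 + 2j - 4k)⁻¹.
-0.0476 - 0.0952j + 0.1905k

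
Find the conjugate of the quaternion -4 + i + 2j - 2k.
-4 - i - 2j + 2k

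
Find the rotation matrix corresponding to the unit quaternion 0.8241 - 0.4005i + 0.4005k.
[[0.6792, -0.6601, -0.3208], [0.6601, 0.3584, 0.6601], [-0.3208, -0.6601, 0.6792]]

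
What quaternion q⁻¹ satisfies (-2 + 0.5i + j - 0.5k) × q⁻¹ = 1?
-0.3636 - 0.0909i - 0.1818j + 0.0909k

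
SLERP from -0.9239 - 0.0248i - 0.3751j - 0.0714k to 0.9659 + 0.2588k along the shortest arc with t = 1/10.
-0.9359 - 0.0224i - 0.3396j - 0.0913k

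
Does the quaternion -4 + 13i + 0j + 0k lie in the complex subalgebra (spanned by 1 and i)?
Yes. The quaternion -4 + 13i has j- and k-coefficients y = z = 0, so it lies in the complex subalgebra spanned by 1 and i.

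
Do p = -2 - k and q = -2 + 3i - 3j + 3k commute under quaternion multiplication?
No: pq = 7 - 9i + 3j - 4k ≠ 7 - 3i + 9j - 4k = qp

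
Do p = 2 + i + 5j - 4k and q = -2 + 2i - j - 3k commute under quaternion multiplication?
No: pq = -13 - 17i - 17j - 9k ≠ -13 + 21i - 7j + 13k = qp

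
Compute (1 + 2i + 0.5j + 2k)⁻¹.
0.1081 - 0.2162i - 0.0541j - 0.2162k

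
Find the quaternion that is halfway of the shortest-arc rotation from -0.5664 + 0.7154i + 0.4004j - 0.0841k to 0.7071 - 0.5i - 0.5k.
-0.6874 + 0.656i + 0.2161j + 0.2245k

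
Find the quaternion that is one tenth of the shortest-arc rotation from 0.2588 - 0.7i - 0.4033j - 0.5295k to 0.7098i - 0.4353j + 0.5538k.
0.2394 - 0.7293i - 0.323j - 0.5536k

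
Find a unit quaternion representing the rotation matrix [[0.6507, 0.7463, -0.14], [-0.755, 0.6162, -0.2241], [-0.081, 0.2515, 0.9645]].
0.8988 + 0.1323i - 0.0164j - 0.4176k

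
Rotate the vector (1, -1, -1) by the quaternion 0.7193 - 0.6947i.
(1, -1.034, 0.965)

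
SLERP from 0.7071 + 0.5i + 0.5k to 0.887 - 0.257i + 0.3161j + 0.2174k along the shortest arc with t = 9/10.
0.9027 - 0.1802i + 0.2926j + 0.2589k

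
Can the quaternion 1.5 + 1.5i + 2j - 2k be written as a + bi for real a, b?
No. The quaternion 1.5 + 1.5i + 2j - 2k has j-coefficient y = 2 and k-coefficient z = -2, not both zero, so it does not lie in the complex subalgebra spanned by 1 and i.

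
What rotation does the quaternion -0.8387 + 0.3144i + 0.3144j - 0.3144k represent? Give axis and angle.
axis = (√3/3, √3/3, -√3/3), θ = 294°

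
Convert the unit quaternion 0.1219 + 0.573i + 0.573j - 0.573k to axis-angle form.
axis = (√3/3, √3/3, -√3/3), θ = 166°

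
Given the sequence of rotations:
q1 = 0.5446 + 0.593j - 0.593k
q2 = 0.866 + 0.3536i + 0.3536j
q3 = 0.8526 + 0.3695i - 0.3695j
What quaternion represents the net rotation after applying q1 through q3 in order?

q2 · q1 = 0.2619 - 0.0171i + 0.9158j - 0.3039k
q3 · q2 · q1 = 0.568 + 0.1945i + 0.7963j + 0.073k
0.568 + 0.1945i + 0.7963j + 0.073k


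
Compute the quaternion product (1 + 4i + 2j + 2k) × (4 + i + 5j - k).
-8 + 5i + 19j + 25k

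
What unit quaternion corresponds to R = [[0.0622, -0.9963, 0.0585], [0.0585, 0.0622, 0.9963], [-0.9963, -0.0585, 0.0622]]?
0.5447 - 0.4842i + 0.4842j + 0.4842k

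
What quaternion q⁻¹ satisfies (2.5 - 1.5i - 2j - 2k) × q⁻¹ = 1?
0.1515 + 0.0909i + 0.1212j + 0.1212k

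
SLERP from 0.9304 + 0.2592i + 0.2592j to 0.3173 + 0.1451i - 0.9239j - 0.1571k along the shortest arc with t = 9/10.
0.447 + 0.1798i - 0.8628j - 0.1532k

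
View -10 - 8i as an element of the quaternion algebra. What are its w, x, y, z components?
-10 - 8i + 0j + 0k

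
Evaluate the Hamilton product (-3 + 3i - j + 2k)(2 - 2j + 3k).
-14 + 7i - 5j - 11k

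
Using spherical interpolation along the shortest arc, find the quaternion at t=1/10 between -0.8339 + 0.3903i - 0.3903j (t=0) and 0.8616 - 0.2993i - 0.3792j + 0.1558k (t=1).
-0.8634 + 0.3925i - 0.3166j - 0.0174k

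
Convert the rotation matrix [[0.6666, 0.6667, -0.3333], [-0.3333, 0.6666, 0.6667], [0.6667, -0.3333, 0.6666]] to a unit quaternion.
0.866 - 0.2887i - 0.2887j - 0.2887k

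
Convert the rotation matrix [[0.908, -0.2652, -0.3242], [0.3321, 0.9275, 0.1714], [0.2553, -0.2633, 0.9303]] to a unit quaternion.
0.9703 - 0.112i - 0.1493j + 0.1539k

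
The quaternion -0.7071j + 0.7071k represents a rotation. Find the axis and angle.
axis = (0, -√2/2, √2/2), θ = π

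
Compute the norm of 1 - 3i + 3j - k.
√20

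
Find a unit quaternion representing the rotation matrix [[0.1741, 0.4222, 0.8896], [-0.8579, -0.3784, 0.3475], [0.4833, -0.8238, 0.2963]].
0.5225 - 0.5604i + 0.1944j - 0.6125k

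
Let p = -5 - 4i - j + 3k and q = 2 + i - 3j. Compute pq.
-9 - 4i + 16j + 19k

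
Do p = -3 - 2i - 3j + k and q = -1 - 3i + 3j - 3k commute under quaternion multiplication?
No: pq = 9 + 17i - 15j - 7k ≠ 9 + 5i + 3j + 23k = qp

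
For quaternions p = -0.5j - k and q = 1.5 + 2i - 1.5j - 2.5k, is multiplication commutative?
No: pq = -3.25 - 0.25i - 2.75j - 0.5k ≠ -3.25 + 0.25i + 1.25j - 2.5k = qp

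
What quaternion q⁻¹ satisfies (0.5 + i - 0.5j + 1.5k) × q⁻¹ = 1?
0.1333 - 0.2667i + 0.1333j - 0.4k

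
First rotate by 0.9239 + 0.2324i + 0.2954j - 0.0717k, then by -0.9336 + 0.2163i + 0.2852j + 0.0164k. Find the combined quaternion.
-0.9959 - 0.0424i + 0.007j + 0.0797k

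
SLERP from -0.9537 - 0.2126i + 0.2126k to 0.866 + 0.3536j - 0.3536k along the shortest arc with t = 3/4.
-0.9053 - 0.0549i - 0.2692j + 0.324k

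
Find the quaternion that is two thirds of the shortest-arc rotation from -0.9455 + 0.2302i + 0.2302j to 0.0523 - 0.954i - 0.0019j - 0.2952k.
-0.453 + 0.8544i + 0.1017j + 0.2334k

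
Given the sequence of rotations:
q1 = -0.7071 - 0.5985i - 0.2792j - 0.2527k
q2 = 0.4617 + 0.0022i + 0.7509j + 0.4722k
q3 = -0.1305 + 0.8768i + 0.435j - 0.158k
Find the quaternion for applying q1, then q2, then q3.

q2 · q1 = 0.0038 - 0.3358i - 0.9419j - 0.0018k
q3 · q2 · q1 = 0.7034 - 0.1024i + 0.1792j - 0.6802k
0.7034 - 0.1024i + 0.1792j - 0.6802k


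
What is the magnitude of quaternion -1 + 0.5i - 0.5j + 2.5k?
2.784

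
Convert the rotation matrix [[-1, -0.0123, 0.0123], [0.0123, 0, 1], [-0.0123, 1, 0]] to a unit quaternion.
0.0087 + 0.7071j + 0.7071k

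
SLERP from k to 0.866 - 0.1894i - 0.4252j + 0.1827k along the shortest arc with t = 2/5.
0.464 - 0.1015i - 0.2278j + 0.85k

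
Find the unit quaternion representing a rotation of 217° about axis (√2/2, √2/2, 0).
-0.3173 + 0.6706i + 0.6706j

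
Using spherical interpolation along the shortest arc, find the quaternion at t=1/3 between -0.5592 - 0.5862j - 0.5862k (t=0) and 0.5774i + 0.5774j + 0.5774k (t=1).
-0.3981 - 0.2136i - 0.6308j - 0.6308k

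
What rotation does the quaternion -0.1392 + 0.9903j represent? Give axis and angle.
axis = (0, 1, 0), θ = 196°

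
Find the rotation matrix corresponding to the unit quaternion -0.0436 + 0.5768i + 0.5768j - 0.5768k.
[[-0.3308, 0.6151, -0.7157], [0.7157, -0.3308, -0.6151], [-0.6151, -0.7157, -0.3308]]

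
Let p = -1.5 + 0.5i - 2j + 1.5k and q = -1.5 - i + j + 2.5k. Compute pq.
1 - 5.75i - 1.25j - 7.5k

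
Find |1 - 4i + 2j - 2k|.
5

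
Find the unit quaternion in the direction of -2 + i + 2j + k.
-0.6325 + 0.3162i + 0.6325j + 0.3162k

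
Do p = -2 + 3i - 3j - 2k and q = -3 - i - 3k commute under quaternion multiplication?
No: pq = 3 + 2i + 20j + 9k ≠ 3 - 16i - 2j + 15k = qp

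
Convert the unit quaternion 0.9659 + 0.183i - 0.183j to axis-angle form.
axis = (√2/2, -√2/2, 0), θ = π/6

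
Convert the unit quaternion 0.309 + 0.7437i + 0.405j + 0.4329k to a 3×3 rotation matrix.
[[0.2971, 0.3349, 0.8942], [0.8699, -0.481, -0.109], [0.3936, 0.8103, -0.4342]]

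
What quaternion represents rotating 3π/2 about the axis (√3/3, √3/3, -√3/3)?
-0.7071 + 0.4082i + 0.4082j - 0.4082k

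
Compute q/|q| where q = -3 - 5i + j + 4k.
-0.4201 - 0.7001i + 0.14j + 0.5601k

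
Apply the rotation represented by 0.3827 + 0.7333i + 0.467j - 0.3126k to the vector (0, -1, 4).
(-1.328, -3.142, -2.316)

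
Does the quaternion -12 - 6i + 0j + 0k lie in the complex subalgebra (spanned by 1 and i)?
Yes. The quaternion -12 - 6i has j- and k-coefficients y = z = 0, so it lies in the complex subalgebra spanned by 1 and i.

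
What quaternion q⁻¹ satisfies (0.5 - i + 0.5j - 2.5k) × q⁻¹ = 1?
0.0645 + 0.129i - 0.0645j + 0.3226k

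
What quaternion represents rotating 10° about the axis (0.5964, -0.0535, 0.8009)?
0.9962 + 0.052i - 0.0047j + 0.0698k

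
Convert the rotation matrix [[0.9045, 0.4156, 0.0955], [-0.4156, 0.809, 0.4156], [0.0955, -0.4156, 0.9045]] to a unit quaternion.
0.9511 - 0.2185i - 0.2185k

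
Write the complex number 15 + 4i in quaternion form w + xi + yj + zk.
15 + 4i + 0j + 0k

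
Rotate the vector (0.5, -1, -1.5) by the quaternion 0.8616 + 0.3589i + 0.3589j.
(-0.814, 0.314, -1.655)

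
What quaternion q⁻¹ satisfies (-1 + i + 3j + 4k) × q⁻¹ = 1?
-0.037 - 0.037i - 0.1111j - 0.1481k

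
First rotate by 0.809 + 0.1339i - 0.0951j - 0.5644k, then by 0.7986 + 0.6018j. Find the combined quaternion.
0.7033 - 0.2327i + 0.4109j - 0.5313k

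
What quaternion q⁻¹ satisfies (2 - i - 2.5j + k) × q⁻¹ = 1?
0.1633 + 0.0816i + 0.2041j - 0.0816k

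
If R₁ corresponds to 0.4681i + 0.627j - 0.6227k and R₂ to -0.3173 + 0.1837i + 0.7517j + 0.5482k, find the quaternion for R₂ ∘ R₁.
-0.2159 - 0.9603i + 0.1721j - 0.0391k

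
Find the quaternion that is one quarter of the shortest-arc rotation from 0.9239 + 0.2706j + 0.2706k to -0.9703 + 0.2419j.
0.9674 + 0.1444j + 0.2083k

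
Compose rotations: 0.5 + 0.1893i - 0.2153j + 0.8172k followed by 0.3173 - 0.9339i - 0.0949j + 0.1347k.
0.2049 - 0.4554i + 0.6729j + 0.5457k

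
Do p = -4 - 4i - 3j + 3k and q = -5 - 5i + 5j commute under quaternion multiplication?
No: pq = 15 + 25i - 20j - 50k ≠ 15 + 55i + 10j + 20k = qp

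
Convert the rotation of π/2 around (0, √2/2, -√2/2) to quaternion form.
0.7071 + 0.5j - 0.5k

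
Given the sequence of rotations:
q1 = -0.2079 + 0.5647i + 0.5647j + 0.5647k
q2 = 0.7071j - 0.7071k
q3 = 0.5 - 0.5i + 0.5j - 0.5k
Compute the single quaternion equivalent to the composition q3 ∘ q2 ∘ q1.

q2 · q1 = 0.7986i - 0.5463j - 0.2523k
q3 · q2 · q1 = 0.5463 - 0.7986j - 0.2523k
0.5463 - 0.7986j - 0.2523k


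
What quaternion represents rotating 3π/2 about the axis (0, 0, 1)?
-0.7071 + 0.7071k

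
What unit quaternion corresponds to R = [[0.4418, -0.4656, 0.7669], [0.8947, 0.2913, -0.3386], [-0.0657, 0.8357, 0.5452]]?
0.7547 + 0.389i + 0.2758j + 0.4506k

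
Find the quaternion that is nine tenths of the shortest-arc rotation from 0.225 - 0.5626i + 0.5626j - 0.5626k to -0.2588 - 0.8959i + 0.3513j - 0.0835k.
-0.2129 - 0.8867i + 0.3859j - 0.1396k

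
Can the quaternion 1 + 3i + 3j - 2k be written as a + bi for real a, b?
No. The quaternion 1 + 3i + 3j - 2k has j-coefficient y = 3 and k-coefficient z = -2, not both zero, so it does not lie in the complex subalgebra spanned by 1 and i.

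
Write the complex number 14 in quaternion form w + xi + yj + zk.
14 + 0i + 0j + 0k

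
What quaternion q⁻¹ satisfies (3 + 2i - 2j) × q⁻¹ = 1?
0.1765 - 0.1176i + 0.1176j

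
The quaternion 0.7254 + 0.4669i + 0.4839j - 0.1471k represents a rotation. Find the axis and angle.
axis = (0.6783, 0.703, -0.2137), θ = 87°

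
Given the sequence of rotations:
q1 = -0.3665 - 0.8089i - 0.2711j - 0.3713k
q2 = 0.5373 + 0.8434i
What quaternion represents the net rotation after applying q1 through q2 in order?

q2 · q1 = 0.4853 - 0.7437i + 0.1675j - 0.4281k
0.4853 - 0.7437i + 0.1675j - 0.4281k


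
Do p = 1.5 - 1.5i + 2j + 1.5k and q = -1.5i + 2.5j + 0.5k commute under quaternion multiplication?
No: pq = -8 - 5i + 2.25j ≠ -8 + 0.5i + 5.25j + 1.5k = qp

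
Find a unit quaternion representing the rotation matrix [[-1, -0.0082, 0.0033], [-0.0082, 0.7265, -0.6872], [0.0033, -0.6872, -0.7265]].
-0.0044i + 0.9291j - 0.3698k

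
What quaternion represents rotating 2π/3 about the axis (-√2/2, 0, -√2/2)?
0.5 - 0.6124i - 0.6124k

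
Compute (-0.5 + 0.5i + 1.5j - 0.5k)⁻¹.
-0.1667 - 0.1667i - 0.5j + 0.1667k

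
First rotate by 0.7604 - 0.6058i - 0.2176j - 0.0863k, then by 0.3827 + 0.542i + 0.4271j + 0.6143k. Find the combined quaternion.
0.7653 + 0.2771i - 0.0839j + 0.5749k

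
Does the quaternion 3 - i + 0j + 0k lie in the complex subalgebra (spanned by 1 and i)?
Yes. The quaternion 3 - i has j- and k-coefficients y = z = 0, so it lies in the complex subalgebra spanned by 1 and i.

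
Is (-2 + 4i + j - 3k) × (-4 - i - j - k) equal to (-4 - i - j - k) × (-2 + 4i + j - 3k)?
No: pq = 10 - 18i + 5j + 11k ≠ 10 - 10i - 9j + 17k = qp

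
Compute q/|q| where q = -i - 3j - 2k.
-0.2673i - 0.8018j - 0.5345k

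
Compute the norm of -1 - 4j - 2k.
√21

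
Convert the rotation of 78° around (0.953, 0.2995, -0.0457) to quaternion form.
0.7771 + 0.5997i + 0.1885j - 0.0288k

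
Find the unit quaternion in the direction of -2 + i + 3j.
-0.5345 + 0.2673i + 0.8018j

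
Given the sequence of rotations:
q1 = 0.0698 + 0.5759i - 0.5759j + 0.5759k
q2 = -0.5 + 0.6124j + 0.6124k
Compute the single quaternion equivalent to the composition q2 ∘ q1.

q2 · q1 = -0.0349 + 0.4174i + 0.6834j - 0.5979k
-0.0349 + 0.4174i + 0.6834j - 0.5979k


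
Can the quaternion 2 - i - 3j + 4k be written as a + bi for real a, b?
No. The quaternion 2 - i - 3j + 4k has j-coefficient y = -3 and k-coefficient z = 4, not both zero, so it does not lie in the complex subalgebra spanned by 1 and i.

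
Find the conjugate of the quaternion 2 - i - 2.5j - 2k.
2 + i + 2.5j + 2k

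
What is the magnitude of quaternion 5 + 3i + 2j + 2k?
√42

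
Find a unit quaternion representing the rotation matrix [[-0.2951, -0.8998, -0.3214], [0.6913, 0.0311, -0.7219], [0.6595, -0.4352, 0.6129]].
0.5807 + 0.1234i - 0.4223j + 0.685k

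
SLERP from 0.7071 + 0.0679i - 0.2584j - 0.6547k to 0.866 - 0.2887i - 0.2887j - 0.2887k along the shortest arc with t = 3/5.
0.8313 - 0.1505i - 0.2866j - 0.4519k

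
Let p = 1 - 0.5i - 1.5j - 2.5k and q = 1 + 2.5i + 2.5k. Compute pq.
8.5 - 1.75i - 6.5j + 3.75k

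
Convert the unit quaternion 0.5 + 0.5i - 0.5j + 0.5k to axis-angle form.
axis = (√3/3, -√3/3, √3/3), θ = 2π/3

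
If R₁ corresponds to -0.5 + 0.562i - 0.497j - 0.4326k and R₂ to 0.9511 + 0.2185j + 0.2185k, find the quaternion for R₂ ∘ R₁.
-0.2724 + 0.5486i - 0.4591j - 0.6435k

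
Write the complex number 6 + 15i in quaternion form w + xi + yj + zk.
6 + 15i + 0j + 0k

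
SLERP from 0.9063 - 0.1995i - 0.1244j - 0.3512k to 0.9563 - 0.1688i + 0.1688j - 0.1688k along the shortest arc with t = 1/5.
0.9256 - 0.1952i - 0.0658j - 0.3175k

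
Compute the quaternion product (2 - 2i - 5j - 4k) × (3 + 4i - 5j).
-11 - 18i - 41j + 18k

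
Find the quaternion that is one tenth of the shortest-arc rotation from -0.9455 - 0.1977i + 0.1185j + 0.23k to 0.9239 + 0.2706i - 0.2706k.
-0.9442 - 0.2052i + 0.1067j + 0.2343k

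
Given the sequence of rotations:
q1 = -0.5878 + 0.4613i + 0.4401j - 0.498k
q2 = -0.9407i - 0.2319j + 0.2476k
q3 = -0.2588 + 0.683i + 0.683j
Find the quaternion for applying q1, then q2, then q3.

q2 · q1 = 0.6593 + 0.5595i - 0.2179j - 0.4526k
q3 · q2 · q1 = -0.4039 - 0.0036i + 0.8158j - 0.4138k
-0.4039 - 0.0036i + 0.8158j - 0.4138k


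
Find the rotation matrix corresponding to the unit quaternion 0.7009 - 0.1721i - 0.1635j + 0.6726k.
[[0.0418, -0.8866, -0.4607], [0.9991, 0.036, 0.0213], [-0.0023, -0.4612, 0.8873]]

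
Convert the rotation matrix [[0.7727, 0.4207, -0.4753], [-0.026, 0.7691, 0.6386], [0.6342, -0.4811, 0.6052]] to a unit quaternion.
0.887 - 0.3156i - 0.3127j - 0.1259k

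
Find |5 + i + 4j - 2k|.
√46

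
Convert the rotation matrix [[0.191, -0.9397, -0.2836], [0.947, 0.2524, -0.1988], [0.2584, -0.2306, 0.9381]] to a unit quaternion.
0.7716 - 0.0103i - 0.1756j + 0.6113k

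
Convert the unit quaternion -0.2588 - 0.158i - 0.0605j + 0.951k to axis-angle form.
axis = (-0.1636, -0.0626, 0.9845), θ = 7π/6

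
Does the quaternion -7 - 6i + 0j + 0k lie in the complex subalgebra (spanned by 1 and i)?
Yes. The quaternion -7 - 6i has j- and k-coefficients y = z = 0, so it lies in the complex subalgebra spanned by 1 and i.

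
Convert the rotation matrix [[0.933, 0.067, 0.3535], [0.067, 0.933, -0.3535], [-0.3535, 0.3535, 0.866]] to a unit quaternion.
0.9659 + 0.183i + 0.183j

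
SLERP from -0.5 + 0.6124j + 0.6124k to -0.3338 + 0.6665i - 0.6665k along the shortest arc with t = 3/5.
-0.015 - 0.4909i + 0.3195j + 0.8104k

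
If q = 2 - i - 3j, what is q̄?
2 + i + 3j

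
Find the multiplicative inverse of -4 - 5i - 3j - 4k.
-0.0606 + 0.0758i + 0.0455j + 0.0606k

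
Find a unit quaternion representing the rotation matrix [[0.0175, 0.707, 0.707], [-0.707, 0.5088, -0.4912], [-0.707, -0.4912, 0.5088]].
0.7133 + 0.4956j - 0.4956k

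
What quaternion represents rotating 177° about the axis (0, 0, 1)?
0.0262 + 0.9997k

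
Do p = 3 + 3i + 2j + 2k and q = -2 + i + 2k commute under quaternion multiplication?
No: pq = -13 + i - 8j ≠ -13 - 7i + 4k = qp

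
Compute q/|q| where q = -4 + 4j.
-0.7071 + 0.7071j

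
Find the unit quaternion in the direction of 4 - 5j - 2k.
0.5963 - 0.7454j - 0.2981k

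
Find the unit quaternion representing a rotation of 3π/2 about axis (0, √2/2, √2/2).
-0.7071 + 0.5j + 0.5k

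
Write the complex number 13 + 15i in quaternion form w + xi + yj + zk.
13 + 15i + 0j + 0k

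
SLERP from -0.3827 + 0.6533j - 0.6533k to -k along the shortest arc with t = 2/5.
-0.2491 + 0.4252j - 0.8701k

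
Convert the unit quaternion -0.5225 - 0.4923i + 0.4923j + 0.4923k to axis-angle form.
axis = (-√3/3, √3/3, √3/3), θ = 243°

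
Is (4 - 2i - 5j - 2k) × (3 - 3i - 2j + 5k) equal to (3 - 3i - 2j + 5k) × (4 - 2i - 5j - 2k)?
No: pq = 6 - 47i - 7j + 3k ≠ 6 + 11i - 39j + 25k = qp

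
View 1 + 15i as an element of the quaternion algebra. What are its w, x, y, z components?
1 + 15i + 0j + 0k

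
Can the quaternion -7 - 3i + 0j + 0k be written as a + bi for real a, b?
Yes. The quaternion -7 - 3i has j- and k-coefficients y = z = 0, so it lies in the complex subalgebra spanned by 1 and i.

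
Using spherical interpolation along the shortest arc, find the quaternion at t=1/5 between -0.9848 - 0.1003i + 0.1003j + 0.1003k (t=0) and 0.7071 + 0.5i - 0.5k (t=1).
-0.9599 - 0.1894i + 0.0823j + 0.1894k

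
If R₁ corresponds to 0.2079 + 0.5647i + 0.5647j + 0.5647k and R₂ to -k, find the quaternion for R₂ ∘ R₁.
0.5647 + 0.5647i - 0.5647j - 0.2079k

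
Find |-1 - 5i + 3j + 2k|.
√39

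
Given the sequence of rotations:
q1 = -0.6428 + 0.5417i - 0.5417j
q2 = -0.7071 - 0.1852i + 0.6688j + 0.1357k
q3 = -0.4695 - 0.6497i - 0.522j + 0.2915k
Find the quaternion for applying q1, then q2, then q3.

q2 · q1 = 0.9171 - 0.1905i + 0.0266j - 0.3492k
q3 · q2 · q1 = -0.4387 - 0.3319i - 0.7736j + 0.3146k
-0.4387 - 0.3319i - 0.7736j + 0.3146k


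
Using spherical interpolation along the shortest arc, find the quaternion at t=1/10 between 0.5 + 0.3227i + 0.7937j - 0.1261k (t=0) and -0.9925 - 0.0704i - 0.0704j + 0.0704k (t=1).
0.5794 + 0.3075i + 0.7444j - 0.1252k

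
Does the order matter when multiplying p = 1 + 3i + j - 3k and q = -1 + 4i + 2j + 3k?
Yes: pq = -6 + 10i - 20j + 8k ≠ -6 - 8i + 22j + 4k = qp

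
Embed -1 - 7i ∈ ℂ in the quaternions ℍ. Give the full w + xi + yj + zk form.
-1 - 7i + 0j + 0k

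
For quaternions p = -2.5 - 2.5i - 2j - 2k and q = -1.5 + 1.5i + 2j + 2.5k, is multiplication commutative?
No: pq = 16.5 - i + 1.25j - 5.25k ≠ 16.5 + i - 5.25j - 1.25k = qp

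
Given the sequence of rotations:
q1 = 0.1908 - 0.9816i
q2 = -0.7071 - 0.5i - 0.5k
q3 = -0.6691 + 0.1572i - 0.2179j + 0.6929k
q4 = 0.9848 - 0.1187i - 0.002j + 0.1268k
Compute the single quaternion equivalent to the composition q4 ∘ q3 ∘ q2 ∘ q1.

q2 · q1 = -0.6257 + 0.5987i + 0.4908j - 0.0954k
q3 · q2 · q1 = 0.4976 - 0.8182i + 0.2378j - 0.1621k
q4 · q3 · q2 · q1 = 0.4139 - 0.8947i + 0.1102j - 0.1264k
0.4139 - 0.8947i + 0.1102j - 0.1264k


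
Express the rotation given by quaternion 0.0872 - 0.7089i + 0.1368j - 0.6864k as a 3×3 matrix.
[[0.0203, -0.0742, 0.997], [-0.3137, -0.9474, -0.0642], [0.9493, -0.3114, -0.0425]]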